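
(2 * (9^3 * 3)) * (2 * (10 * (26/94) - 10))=-2974320/47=-63283.40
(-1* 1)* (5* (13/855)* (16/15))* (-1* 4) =0.32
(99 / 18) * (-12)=-66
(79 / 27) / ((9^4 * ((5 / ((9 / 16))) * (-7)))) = -79 / 11022480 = -0.00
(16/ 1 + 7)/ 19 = 23/ 19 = 1.21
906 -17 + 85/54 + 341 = 1231.57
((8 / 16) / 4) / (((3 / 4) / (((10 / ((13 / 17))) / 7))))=85 / 273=0.31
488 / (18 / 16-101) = -3904 / 799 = -4.89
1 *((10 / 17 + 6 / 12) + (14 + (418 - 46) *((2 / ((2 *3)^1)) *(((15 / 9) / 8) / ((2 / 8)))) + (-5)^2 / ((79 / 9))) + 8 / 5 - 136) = -529021 / 40290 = -13.13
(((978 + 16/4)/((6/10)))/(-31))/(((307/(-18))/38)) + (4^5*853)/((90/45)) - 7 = 4157469373/9517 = 436846.63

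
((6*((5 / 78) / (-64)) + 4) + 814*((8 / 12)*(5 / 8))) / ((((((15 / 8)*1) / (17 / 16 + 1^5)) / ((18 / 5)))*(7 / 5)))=970.65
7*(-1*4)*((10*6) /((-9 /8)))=4480 /3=1493.33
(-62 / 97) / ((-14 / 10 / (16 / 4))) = 1240 / 679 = 1.83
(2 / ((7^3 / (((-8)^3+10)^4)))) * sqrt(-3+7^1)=740594938.96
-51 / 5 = -10.20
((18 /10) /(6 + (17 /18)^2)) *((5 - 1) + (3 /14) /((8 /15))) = 12393 /10780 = 1.15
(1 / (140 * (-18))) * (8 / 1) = -1 / 315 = -0.00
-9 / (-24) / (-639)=-1 / 1704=-0.00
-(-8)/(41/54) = 432/41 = 10.54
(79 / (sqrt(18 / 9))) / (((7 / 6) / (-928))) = -219936 * sqrt(2) / 7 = -44433.78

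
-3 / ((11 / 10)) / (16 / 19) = -285 / 88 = -3.24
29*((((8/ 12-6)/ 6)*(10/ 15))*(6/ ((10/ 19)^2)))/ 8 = -46.53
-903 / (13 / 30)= -27090 / 13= -2083.85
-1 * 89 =-89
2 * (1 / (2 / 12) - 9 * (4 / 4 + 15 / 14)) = -177 / 7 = -25.29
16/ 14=8/ 7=1.14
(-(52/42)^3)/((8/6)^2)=-2197/2058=-1.07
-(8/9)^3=-512/729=-0.70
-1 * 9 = -9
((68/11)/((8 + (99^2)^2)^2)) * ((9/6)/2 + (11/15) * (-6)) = -1241/507509666467808455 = -0.00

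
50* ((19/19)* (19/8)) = 475/4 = 118.75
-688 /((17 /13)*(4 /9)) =-20124 /17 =-1183.76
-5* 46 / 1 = -230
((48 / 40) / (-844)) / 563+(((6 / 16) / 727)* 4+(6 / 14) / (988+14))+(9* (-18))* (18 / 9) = -324.00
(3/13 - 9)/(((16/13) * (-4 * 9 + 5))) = 57/248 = 0.23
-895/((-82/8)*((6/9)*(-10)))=-537/41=-13.10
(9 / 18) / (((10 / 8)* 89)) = 2 / 445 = 0.00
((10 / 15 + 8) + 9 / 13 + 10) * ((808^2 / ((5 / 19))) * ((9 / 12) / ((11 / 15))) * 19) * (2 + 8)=1334560106400 / 143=9332588156.64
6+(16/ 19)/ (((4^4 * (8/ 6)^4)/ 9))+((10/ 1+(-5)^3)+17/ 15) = -125908297/ 1167360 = -107.86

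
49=49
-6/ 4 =-3/ 2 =-1.50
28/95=0.29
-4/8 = -1/2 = -0.50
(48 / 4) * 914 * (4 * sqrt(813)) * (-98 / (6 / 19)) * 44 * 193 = -115618104448 * sqrt(813) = -3296636916602.86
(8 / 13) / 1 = 8 / 13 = 0.62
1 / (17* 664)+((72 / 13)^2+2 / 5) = 296401149 / 9538360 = 31.07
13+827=840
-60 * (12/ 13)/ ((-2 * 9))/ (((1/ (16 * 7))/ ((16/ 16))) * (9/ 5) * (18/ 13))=11200/ 81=138.27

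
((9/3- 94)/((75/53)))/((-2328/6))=4823/29100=0.17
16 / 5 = 3.20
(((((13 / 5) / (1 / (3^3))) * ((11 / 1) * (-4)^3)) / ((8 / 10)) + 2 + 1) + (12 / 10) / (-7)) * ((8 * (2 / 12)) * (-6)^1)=17296488 / 35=494185.37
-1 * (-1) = 1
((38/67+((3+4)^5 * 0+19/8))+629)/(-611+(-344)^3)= -338721/21819592520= -0.00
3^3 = 27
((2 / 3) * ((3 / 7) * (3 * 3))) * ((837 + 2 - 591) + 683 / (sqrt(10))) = 6147 * sqrt(10) / 35 + 4464 / 7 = 1193.10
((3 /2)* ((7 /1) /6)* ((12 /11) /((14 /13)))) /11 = 39 /242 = 0.16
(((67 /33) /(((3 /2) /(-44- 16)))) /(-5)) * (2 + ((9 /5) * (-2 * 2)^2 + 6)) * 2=197248 /165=1195.44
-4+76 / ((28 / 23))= 409 / 7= 58.43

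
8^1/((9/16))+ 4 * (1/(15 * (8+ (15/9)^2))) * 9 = 63052/4365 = 14.44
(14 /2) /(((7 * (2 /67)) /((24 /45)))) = 17.87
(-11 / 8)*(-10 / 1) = 13.75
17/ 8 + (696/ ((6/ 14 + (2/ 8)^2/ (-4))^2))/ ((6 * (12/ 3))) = 47145153/ 273800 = 172.19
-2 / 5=-0.40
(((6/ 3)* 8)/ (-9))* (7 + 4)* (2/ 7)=-5.59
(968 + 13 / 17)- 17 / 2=32649 / 34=960.26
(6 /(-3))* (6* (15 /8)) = -45 /2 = -22.50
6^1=6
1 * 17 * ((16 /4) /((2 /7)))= 238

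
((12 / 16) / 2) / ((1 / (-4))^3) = -24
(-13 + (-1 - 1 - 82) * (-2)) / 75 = 31 / 15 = 2.07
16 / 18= 8 / 9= 0.89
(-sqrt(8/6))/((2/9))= -3 * sqrt(3)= -5.20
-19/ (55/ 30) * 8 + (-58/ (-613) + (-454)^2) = 1389281770/ 6743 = 206033.19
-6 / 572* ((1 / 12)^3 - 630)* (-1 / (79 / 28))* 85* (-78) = 647740205 / 41712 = 15528.87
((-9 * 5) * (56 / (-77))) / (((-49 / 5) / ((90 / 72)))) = -2250 / 539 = -4.17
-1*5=-5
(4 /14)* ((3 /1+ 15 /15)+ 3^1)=2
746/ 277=2.69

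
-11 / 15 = -0.73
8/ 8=1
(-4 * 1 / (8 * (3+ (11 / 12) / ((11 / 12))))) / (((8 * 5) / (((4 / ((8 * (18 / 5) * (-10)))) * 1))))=1 / 23040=0.00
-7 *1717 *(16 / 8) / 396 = -12019 / 198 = -60.70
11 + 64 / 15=229 / 15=15.27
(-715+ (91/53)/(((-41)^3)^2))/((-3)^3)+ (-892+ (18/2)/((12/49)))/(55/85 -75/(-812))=-78411904644628192613/69381053316666297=-1130.16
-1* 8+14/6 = -17/3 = -5.67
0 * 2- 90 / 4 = -22.50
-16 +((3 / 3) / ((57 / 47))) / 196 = -16.00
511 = 511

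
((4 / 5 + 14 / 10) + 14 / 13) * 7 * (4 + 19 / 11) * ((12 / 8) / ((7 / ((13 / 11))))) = 40257 / 1210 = 33.27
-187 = -187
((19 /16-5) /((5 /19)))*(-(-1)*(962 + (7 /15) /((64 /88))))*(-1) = 133884203 /9600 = 13946.27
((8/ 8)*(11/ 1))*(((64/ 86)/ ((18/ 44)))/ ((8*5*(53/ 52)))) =50336/ 102555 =0.49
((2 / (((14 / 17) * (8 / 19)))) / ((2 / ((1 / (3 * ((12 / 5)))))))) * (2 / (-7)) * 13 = -20995 / 14112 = -1.49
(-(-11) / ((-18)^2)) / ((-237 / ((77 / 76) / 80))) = -847 / 466871040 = -0.00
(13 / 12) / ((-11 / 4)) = -13 / 33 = -0.39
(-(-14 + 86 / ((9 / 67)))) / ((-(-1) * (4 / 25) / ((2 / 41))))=-70450 / 369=-190.92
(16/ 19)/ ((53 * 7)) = 16/ 7049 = 0.00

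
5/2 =2.50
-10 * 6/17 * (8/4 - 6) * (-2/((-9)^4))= -0.00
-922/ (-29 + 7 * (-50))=922/ 379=2.43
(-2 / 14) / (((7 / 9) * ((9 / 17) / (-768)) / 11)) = 143616 / 49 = 2930.94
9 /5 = 1.80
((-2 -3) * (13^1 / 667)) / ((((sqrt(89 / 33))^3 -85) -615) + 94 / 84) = 37417380 * sqrt(2937) / 2294630122899271 + 319973824170 / 2294630122899271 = 0.00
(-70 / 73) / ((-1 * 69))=70 / 5037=0.01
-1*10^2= -100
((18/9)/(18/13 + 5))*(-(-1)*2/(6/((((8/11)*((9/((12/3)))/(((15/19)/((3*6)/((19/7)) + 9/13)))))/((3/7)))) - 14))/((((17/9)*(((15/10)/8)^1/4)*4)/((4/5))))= -42142464/411863845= -0.10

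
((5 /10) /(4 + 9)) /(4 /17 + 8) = 17 /3640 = 0.00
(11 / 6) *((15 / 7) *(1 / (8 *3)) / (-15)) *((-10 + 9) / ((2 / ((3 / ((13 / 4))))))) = 11 / 2184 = 0.01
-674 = -674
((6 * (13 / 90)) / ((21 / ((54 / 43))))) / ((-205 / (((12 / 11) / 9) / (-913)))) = 104 / 3098516575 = 0.00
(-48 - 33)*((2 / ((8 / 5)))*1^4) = -405 / 4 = -101.25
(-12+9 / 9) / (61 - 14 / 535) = -5885 / 32621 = -0.18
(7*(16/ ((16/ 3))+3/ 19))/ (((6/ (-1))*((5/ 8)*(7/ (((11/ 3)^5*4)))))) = -10307264/ 4617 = -2232.46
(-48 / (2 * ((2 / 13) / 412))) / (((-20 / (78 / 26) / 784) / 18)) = 680254848 / 5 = 136050969.60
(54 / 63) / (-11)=-6 / 77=-0.08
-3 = -3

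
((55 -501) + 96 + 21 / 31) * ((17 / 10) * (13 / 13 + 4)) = -184093 / 62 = -2969.24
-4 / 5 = -0.80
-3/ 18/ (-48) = 1/ 288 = 0.00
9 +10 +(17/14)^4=813425/38416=21.17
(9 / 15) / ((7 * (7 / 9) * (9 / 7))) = 3 / 35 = 0.09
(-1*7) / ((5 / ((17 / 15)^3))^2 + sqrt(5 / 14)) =-134721578476406250 / 226473469071363989 + 4078355660608327*sqrt(70) / 1132367345356819945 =-0.56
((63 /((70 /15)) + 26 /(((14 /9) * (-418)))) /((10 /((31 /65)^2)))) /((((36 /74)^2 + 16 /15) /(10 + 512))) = 5071289852781 /41358241925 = 122.62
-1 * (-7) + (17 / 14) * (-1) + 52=809 / 14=57.79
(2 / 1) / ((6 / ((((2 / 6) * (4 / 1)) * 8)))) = 32 / 9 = 3.56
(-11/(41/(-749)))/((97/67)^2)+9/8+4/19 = 5700011499/58636888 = 97.21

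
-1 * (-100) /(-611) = -100 /611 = -0.16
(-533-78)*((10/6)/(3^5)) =-3055/729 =-4.19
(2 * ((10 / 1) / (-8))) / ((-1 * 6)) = 5 / 12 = 0.42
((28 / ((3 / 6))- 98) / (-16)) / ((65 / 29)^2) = 17661 / 33800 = 0.52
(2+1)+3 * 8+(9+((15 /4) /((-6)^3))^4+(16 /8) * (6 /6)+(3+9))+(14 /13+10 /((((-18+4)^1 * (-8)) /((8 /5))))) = 32066315017771 /626053349376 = 51.22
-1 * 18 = -18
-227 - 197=-424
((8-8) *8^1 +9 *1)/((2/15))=135/2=67.50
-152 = -152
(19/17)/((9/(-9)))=-19/17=-1.12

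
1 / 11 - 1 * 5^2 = -274 / 11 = -24.91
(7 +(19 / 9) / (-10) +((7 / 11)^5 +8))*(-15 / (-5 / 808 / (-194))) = -16919145546136 / 2415765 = -7003638.83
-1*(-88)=88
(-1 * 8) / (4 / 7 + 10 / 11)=-308 / 57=-5.40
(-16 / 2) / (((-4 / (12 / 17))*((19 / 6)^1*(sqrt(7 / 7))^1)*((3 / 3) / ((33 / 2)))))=2376 / 323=7.36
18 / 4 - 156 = -303 / 2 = -151.50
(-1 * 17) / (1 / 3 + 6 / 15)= -255 / 11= -23.18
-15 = -15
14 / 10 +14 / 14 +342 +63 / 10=3507 / 10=350.70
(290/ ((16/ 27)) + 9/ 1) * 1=3987/ 8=498.38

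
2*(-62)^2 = 7688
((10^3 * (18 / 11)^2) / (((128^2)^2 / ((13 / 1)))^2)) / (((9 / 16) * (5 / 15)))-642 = -10932769570418019321 / 17029236090994688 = -642.00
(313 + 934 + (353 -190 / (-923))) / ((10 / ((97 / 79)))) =14326803 / 72917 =196.48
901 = 901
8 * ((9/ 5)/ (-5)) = -72/ 25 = -2.88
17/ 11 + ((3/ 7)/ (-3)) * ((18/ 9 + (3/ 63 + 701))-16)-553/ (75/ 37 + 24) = -61171568/ 519057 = -117.85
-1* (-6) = 6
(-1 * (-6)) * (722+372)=6564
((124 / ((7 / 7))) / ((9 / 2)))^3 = 15252992 / 729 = 20923.17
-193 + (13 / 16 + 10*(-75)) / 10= -42867 / 160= -267.92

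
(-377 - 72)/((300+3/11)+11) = -4939/3424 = -1.44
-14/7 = -2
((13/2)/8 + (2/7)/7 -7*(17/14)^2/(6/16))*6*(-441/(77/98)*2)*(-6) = -11855781/11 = -1077798.27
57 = 57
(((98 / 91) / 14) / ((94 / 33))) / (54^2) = 11 / 1187784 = 0.00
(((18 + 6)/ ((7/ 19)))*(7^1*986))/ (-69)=-149872/ 23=-6516.17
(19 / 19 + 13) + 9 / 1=23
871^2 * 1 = 758641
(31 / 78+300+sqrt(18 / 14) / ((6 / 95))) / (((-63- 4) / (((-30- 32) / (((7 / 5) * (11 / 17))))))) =250325 * sqrt(7) / 36113+61740685 / 201201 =325.20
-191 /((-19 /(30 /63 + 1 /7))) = 2483 /399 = 6.22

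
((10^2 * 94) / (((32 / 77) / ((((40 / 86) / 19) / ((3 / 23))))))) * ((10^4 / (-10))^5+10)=-3468208333333298651250 / 817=-4245053039575640944.00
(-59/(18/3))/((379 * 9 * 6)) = -59/122796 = -0.00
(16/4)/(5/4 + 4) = 16/21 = 0.76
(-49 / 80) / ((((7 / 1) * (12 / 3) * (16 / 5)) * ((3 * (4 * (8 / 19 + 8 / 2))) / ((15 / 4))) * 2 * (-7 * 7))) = 95 / 19267584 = 0.00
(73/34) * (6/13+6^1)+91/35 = 18203/1105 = 16.47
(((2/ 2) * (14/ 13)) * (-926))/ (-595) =1.68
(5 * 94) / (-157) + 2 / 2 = -313 / 157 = -1.99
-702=-702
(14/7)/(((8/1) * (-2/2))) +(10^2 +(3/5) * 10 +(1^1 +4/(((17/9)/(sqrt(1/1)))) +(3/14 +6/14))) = 52127/476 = 109.51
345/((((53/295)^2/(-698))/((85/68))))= -52391225625/5618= -9325600.86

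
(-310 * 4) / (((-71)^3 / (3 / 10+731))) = 12772 / 5041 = 2.53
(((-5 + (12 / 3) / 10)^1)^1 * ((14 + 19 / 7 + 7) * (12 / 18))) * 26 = -198536 / 105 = -1890.82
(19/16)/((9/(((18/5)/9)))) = 19/360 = 0.05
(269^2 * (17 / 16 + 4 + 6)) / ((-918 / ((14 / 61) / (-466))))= 0.43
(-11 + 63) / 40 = 13 / 10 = 1.30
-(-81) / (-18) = -9 / 2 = -4.50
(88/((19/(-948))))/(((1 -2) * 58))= 41712/551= 75.70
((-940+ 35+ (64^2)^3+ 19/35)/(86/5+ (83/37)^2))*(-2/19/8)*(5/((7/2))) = -58101444.85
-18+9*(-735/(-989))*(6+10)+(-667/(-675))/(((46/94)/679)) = 974722403/667575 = 1460.09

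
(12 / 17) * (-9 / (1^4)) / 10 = -0.64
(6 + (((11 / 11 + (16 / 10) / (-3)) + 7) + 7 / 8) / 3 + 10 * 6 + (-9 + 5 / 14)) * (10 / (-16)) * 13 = -1970111 / 4032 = -488.62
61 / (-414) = -61 / 414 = -0.15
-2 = -2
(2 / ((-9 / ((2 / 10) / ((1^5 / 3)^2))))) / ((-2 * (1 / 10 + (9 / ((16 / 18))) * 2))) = 4 / 407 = 0.01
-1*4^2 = -16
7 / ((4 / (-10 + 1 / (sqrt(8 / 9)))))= -35 / 2 + 21 * sqrt(2) / 16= -15.64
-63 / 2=-31.50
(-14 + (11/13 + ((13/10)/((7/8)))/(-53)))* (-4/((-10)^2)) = 317881/602875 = 0.53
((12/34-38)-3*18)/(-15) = 1558/255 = 6.11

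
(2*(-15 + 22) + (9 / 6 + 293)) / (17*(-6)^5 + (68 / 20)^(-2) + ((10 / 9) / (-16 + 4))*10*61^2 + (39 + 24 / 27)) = -4814451 / 2116132946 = -0.00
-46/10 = -23/5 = -4.60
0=0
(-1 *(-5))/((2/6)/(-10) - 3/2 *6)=-150/271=-0.55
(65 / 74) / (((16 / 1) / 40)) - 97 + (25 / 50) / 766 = -1343459 / 14171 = -94.80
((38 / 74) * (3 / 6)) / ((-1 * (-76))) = 1 / 296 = 0.00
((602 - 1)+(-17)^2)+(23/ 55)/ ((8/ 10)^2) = 156755/ 176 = 890.65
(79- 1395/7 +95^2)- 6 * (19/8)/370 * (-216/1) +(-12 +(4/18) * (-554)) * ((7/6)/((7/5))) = 307707406/34965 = 8800.44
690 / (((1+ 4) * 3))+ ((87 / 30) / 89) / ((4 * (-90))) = 14738371 / 320400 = 46.00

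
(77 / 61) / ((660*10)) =7 / 36600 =0.00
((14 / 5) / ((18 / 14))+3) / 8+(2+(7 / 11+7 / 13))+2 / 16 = 101597 / 25740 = 3.95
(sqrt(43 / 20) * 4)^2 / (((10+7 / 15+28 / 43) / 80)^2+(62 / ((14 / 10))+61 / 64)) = 641144448000 / 843517830187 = 0.76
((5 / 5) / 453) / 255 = 1 / 115515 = 0.00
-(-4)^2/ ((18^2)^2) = -1/ 6561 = -0.00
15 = 15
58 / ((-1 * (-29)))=2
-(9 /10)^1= -9 /10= -0.90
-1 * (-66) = 66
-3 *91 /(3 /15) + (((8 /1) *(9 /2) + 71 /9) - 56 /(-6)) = -1311.78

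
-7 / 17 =-0.41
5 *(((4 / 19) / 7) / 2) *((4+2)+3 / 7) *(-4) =-1800 / 931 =-1.93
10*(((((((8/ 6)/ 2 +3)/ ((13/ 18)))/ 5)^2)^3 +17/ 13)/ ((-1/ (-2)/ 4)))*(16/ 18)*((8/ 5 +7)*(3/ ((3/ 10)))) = 1995515413776128/ 135754003125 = 14699.50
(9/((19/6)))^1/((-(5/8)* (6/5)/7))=-504/19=-26.53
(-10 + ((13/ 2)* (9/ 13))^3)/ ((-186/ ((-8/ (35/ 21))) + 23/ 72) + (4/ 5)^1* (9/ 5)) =146025/ 72917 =2.00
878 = 878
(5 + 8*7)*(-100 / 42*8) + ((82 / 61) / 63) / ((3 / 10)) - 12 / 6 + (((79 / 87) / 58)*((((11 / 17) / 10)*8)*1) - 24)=-139849583408 / 117735795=-1187.83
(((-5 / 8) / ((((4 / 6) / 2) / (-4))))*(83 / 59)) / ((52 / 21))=26145 / 6136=4.26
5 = 5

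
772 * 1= 772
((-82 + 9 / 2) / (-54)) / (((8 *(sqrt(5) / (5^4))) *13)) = 19375 *sqrt(5) / 11232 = 3.86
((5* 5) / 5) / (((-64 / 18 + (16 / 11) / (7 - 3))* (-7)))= 495 / 2212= 0.22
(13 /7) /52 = 1 /28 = 0.04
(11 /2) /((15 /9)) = 33 /10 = 3.30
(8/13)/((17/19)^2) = 2888/3757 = 0.77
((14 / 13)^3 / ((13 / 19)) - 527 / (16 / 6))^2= 2001475491049609 / 52206766144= 38337.47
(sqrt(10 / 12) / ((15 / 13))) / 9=13 * sqrt(30) / 810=0.09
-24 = -24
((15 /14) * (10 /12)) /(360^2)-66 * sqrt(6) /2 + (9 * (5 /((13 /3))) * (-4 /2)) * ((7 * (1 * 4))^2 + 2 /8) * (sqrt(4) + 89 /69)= -2325658365781 /43400448-33 * sqrt(6)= -53666.88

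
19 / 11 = 1.73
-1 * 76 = -76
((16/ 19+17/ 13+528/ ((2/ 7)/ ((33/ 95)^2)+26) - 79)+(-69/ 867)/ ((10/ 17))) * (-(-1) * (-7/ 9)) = 463785374017/ 10215285210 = 45.40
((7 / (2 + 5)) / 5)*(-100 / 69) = -20 / 69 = -0.29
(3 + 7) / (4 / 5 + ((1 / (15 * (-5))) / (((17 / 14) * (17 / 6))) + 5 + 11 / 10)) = 144500 / 99649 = 1.45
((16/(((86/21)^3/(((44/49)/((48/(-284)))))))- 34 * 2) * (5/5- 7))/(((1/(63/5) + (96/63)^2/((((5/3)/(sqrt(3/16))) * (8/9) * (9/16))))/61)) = -777455861080500/560306739341 + 6823841157826560 * sqrt(3)/560306739341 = 19706.68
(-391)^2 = 152881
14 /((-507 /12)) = -56 /169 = -0.33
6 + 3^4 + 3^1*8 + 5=116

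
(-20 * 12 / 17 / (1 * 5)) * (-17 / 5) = 48 / 5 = 9.60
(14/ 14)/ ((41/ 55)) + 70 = 2925/ 41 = 71.34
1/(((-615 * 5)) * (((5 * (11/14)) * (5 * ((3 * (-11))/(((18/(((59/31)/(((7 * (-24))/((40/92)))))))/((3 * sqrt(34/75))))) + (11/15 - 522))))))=16490264 * sqrt(102)/149855492005538188775 + 261773464967616/8242052060304600382625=0.00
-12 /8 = -3 /2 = -1.50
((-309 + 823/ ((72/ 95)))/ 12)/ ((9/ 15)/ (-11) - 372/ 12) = -7205/ 3456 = -2.08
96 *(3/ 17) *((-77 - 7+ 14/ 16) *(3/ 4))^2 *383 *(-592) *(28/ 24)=-17417935584.93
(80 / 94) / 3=40 / 141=0.28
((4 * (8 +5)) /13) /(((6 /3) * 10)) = 0.20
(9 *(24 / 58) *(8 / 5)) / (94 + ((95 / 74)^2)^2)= 25908401664 / 420527371505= 0.06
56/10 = 28/5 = 5.60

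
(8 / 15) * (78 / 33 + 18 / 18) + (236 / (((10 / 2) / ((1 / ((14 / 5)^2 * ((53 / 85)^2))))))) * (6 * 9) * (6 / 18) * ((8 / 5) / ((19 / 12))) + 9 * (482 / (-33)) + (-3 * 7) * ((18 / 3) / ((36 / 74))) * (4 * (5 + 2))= -3063680499346 / 431504535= -7100.00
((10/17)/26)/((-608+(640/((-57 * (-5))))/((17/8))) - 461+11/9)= -855/40312454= -0.00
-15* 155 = -2325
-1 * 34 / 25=-34 / 25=-1.36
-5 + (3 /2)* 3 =-1 /2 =-0.50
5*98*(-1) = -490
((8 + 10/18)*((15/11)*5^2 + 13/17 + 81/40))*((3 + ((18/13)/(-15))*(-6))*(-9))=-446076939/44200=-10092.24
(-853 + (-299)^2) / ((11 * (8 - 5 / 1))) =29516 / 11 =2683.27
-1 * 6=-6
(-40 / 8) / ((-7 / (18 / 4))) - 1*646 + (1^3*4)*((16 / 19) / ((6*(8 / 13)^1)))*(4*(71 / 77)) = -5612837 / 8778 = -639.42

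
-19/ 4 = -4.75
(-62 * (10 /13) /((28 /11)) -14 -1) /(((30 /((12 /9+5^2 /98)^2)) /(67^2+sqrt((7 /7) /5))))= -300553466947 /23597028 -66953323 * sqrt(5) /117985140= -12738.19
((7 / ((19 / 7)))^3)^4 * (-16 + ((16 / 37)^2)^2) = -5732309687387182907948897040 / 4148108502031955365921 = -1381909.29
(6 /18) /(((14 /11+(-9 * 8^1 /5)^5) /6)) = -34375 /10642025101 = -0.00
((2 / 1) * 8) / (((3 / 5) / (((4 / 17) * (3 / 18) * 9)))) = 160 / 17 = 9.41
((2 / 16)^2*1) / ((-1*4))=-1 / 256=-0.00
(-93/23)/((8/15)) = -1395/184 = -7.58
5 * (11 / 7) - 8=-1 / 7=-0.14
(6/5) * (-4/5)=-24/25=-0.96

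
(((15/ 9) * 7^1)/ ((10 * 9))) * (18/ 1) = 2.33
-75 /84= -25 /28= -0.89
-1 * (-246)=246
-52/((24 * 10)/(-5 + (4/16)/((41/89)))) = 9503/9840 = 0.97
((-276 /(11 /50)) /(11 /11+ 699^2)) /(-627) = 2300 /561647999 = 0.00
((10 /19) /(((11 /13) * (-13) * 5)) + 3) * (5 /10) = 1.50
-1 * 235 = -235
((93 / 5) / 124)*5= 3 / 4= 0.75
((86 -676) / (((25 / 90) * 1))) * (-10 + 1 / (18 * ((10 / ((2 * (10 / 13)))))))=275884 / 13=21221.85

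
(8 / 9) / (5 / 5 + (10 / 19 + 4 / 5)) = 760 / 1989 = 0.38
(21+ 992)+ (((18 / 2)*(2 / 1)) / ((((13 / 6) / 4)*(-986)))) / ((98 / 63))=45445247 / 44863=1012.98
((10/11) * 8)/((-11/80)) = -6400/121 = -52.89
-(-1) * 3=3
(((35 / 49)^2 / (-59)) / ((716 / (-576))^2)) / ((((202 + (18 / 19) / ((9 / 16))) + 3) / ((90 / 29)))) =-295488000 / 3516347587291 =-0.00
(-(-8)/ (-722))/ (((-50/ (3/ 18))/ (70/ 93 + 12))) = 1186/ 2517975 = 0.00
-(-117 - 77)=194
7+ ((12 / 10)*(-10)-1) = -6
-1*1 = -1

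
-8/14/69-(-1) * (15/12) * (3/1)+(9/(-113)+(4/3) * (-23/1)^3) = -3540868207/218316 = -16219.00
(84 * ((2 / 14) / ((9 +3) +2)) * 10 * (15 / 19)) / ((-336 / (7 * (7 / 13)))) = -75 / 988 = -0.08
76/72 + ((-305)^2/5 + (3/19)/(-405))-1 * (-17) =95536273/5130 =18623.06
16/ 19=0.84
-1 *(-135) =135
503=503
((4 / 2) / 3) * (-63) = -42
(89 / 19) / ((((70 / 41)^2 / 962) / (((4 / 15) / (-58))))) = -71961929 / 10124625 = -7.11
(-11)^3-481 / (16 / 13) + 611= -17773 / 16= -1110.81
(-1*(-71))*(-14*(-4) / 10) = 397.60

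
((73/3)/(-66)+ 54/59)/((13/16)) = 51080/75933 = 0.67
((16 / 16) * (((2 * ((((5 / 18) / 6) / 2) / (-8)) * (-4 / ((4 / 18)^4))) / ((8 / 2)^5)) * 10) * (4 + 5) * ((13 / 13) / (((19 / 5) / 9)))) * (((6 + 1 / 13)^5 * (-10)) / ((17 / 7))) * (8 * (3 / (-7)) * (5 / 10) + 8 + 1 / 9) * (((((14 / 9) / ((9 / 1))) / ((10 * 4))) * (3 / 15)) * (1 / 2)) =-450711836043525 / 2418331615232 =-186.37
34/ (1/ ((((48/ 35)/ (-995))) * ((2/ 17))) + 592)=-3264/ 535193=-0.01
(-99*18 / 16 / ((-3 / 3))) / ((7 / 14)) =222.75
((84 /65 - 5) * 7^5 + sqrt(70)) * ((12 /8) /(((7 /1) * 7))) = -247989 /130 + 3 * sqrt(70) /98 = -1907.35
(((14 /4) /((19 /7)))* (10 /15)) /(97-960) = -49 /49191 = -0.00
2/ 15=0.13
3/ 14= 0.21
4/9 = 0.44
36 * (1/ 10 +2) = 378/ 5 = 75.60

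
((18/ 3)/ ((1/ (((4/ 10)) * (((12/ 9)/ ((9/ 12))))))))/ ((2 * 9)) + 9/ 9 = 167/ 135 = 1.24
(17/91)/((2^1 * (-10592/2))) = -17/963872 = -0.00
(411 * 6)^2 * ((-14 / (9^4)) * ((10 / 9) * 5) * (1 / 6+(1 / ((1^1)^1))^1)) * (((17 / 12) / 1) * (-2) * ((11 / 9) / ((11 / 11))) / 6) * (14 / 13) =120386242900 / 2302911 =52275.68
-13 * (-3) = 39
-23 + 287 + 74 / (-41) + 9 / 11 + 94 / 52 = 3105291 / 11726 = 264.82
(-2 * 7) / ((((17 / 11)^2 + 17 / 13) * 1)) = -11011 / 2907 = -3.79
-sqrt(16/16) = -1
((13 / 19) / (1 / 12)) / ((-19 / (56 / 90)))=-1456 / 5415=-0.27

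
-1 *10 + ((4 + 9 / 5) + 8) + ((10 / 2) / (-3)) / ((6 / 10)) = 46 / 45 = 1.02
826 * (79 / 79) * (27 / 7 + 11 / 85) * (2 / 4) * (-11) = -1539428 / 85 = -18110.92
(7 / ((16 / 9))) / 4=63 / 64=0.98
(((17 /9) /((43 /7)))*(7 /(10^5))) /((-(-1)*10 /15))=833 /25800000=0.00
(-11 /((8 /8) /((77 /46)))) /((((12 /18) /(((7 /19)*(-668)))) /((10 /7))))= 4243470 /437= 9710.46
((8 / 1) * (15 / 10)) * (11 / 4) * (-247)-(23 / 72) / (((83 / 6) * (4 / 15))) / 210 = -454630199 / 55776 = -8151.00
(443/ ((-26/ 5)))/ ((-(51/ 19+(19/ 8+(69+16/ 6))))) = 505020/ 454831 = 1.11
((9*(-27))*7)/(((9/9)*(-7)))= 243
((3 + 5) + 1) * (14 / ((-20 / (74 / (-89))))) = 2331 / 445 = 5.24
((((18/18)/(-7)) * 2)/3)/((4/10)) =-5/21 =-0.24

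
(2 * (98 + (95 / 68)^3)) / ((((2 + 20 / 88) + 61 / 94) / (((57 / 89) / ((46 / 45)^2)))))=1890000644204475 / 44026420878208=42.93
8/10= 0.80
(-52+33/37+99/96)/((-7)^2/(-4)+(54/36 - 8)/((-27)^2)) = 43223139/10581112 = 4.08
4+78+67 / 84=82.80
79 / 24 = 3.29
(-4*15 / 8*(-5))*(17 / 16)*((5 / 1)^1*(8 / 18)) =2125 / 24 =88.54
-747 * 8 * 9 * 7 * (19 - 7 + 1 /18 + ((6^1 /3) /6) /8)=-4554459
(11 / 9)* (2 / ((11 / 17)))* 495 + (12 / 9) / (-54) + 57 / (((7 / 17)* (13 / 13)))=1138765 / 567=2008.40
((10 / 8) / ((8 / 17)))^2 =7225 / 1024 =7.06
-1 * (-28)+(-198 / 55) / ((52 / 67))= 3037 / 130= 23.36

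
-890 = -890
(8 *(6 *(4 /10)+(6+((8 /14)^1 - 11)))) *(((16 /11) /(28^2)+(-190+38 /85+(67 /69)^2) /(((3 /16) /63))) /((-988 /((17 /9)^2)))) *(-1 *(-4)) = -44492419193113016 /2994923356425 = -14855.95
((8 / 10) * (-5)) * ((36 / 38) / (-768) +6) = -14589 / 608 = -24.00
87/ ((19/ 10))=870/ 19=45.79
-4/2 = -2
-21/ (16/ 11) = -231/ 16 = -14.44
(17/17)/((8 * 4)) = 1/32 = 0.03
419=419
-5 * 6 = -30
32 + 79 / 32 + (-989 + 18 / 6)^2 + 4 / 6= 93334189 / 96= 972231.14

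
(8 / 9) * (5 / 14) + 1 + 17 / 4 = 1403 / 252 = 5.57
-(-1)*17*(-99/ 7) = -1683/ 7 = -240.43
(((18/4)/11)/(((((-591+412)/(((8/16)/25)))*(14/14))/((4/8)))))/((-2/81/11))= 729/71600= 0.01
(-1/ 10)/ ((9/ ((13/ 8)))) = -13/ 720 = -0.02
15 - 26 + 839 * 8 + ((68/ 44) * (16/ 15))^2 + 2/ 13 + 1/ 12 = 9490788643/ 1415700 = 6703.95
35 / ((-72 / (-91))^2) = 289835 / 5184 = 55.91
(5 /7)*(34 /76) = 85 /266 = 0.32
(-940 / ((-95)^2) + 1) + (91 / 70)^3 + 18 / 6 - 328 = -116208483 / 361000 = -321.91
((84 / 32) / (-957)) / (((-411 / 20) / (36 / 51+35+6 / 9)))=64925 / 13373118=0.00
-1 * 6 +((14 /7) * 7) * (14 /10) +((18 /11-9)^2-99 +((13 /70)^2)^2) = -90571868119 /2905210000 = -31.18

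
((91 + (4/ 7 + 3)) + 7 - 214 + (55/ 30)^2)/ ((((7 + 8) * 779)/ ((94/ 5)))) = -0.18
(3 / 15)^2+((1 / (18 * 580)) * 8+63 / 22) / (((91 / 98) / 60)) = 57578341 / 311025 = 185.12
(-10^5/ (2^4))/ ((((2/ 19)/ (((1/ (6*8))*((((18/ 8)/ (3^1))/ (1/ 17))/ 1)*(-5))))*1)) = 5046875/ 64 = 78857.42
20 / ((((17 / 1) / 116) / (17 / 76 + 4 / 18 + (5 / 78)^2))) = 197200 / 3211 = 61.41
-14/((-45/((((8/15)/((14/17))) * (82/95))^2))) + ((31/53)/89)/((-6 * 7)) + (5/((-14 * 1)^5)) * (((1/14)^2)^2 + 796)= 798460123919786729683/8905543714764446400000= 0.09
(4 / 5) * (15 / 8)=3 / 2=1.50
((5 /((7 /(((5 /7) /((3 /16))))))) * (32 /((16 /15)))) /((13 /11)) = 44000 /637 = 69.07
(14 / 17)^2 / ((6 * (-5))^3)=-49 / 1950750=-0.00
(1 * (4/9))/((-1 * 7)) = -4/63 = -0.06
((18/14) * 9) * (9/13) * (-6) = -4374/91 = -48.07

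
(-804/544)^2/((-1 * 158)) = -40401/2922368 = -0.01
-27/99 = -3/11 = -0.27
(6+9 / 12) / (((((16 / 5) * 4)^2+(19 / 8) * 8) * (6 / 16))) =450 / 4571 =0.10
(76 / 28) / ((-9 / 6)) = -38 / 21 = -1.81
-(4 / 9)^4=-256 / 6561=-0.04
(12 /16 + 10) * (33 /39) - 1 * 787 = -40451 /52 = -777.90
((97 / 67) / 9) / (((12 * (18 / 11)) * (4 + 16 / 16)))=1067 / 651240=0.00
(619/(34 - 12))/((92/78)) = 24141/1012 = 23.85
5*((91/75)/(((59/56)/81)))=466.41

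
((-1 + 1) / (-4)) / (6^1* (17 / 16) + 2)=0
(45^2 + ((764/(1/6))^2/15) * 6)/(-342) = -4670693/190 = -24582.59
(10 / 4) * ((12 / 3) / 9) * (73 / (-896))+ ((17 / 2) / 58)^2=-0.07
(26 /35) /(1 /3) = 78 /35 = 2.23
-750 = -750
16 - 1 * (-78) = 94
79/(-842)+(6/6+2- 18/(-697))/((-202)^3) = -226926743741/2418627476296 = -0.09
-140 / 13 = -10.77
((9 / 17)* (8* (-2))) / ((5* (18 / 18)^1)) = -144 / 85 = -1.69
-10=-10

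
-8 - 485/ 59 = -16.22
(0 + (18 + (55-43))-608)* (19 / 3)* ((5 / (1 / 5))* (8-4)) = -1098200 / 3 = -366066.67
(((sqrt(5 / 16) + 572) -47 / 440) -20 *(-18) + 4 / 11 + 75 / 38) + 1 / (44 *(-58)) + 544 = sqrt(5) / 4 + 89595527 / 60610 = 1478.79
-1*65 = -65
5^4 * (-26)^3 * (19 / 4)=-52178750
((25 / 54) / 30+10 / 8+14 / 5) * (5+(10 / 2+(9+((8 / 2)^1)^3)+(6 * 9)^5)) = 1512030697351 / 810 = 1866704564.63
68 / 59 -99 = -5773 / 59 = -97.85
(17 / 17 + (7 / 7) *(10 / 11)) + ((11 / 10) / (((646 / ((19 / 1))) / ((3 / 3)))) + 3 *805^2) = 7270847761 / 3740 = 1944076.94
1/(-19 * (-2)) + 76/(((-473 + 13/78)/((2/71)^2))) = 14232005/543450046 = 0.03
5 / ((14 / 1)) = 5 / 14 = 0.36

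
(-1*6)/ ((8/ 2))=-1.50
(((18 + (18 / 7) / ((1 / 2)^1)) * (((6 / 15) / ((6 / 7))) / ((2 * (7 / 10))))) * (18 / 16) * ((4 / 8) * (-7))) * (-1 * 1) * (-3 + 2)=-243 / 8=-30.38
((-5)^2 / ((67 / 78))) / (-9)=-650 / 201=-3.23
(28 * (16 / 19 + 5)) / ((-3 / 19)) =-1036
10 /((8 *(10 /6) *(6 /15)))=15 /8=1.88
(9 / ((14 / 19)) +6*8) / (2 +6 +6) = 843 / 196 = 4.30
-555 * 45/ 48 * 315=-2622375/ 16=-163898.44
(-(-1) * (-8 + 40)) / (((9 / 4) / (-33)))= -1408 / 3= -469.33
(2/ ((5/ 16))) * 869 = 27808/ 5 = 5561.60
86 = 86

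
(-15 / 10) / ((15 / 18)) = -9 / 5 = -1.80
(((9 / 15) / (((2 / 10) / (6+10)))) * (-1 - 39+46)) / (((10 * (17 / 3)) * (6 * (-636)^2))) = 1 / 477530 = 0.00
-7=-7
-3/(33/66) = -6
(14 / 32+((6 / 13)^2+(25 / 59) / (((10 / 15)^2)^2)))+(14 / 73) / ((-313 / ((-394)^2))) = -168264717925 / 1822619032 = -92.32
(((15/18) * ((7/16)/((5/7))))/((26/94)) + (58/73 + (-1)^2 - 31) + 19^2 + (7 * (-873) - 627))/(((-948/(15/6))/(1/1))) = 2917314125/172733184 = 16.89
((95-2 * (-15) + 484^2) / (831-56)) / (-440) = -234381 / 341000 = -0.69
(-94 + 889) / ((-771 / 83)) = -21995 / 257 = -85.58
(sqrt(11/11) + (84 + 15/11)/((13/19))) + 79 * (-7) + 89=-48368/143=-338.24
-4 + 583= 579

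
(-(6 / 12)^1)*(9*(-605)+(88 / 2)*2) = 5357 / 2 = 2678.50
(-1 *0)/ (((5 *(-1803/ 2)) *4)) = 0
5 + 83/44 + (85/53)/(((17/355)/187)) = 14620759/2332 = 6269.62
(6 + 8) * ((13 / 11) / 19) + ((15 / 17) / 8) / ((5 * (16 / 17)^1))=23923 / 26752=0.89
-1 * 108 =-108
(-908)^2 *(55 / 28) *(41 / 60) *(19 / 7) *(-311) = -137322672311 / 147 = -934167838.85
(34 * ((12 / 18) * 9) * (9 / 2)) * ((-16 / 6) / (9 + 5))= -1224 / 7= -174.86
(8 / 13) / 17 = 8 / 221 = 0.04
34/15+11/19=811/285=2.85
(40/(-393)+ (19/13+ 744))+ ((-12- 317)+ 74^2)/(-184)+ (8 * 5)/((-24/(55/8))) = 705.93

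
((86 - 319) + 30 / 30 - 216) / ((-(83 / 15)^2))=100800 / 6889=14.63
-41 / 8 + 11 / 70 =-1391 / 280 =-4.97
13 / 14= 0.93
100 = 100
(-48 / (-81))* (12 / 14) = 32 / 63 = 0.51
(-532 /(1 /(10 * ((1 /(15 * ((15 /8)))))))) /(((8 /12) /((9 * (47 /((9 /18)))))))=-1200192 /5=-240038.40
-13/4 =-3.25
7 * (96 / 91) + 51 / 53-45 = -25254 / 689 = -36.65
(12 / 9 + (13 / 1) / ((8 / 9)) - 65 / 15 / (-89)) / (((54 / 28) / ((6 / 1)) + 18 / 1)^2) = 372302 / 7807347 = 0.05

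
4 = 4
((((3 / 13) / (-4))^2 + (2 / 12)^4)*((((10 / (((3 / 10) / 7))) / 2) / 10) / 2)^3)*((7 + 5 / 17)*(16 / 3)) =596777125 / 18849753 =31.66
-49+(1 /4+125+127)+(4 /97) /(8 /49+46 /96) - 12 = 112161387 /586268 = 191.31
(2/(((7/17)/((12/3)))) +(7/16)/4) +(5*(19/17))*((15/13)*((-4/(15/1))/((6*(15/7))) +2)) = 28781749/891072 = 32.30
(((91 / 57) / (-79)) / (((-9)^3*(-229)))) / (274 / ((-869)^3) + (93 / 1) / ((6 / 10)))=-107988023 / 138270920058911511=-0.00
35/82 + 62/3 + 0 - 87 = -16213/246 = -65.91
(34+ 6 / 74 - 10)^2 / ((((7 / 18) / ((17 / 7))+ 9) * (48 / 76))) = 769270689 / 7674614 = 100.24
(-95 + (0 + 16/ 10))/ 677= -467/ 3385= -0.14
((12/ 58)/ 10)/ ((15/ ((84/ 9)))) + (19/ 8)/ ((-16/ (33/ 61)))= -1145101/ 16982400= -0.07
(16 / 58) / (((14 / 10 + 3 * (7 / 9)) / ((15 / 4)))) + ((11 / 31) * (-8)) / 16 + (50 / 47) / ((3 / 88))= 31.31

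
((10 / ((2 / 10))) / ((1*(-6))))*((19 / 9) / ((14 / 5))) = -2375 / 378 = -6.28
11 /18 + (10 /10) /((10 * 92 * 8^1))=40489 /66240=0.61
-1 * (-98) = 98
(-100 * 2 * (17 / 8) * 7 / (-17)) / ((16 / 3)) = 525 / 16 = 32.81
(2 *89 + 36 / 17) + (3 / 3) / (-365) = 1117613 / 6205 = 180.11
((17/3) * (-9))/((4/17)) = -867/4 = -216.75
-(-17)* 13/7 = 221/7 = 31.57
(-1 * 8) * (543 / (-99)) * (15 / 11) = 7240 / 121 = 59.83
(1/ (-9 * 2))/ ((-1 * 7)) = 1/ 126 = 0.01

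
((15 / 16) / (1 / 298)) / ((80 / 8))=27.94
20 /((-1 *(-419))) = 20 /419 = 0.05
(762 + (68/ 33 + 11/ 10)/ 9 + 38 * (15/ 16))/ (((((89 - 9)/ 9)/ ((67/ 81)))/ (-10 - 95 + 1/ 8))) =-532896822841/ 68428800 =-7787.61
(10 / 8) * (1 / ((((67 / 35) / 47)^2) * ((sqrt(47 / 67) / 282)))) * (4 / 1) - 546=-546 + 81180750 * sqrt(3149) / 4489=1014275.79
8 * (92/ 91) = 736/ 91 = 8.09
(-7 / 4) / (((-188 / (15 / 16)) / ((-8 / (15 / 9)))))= -63 / 1504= -0.04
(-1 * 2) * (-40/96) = 5/6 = 0.83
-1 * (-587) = 587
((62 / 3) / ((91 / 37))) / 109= 2294 / 29757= 0.08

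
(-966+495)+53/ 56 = -26323/ 56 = -470.05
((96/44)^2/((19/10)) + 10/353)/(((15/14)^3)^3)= 8496938134107136/6239718594140625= 1.36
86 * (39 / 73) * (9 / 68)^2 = 135837 / 168776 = 0.80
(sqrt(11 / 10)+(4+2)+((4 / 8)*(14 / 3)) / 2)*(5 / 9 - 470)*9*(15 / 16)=-908375 / 32 - 12675*sqrt(110) / 32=-32540.99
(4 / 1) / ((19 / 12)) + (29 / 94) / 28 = 126887 / 50008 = 2.54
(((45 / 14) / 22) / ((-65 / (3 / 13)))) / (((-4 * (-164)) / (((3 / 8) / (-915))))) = 27 / 83316513280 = 0.00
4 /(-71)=-4 /71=-0.06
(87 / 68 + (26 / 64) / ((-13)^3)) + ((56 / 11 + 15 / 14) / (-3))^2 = 26975040511 / 4905796896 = 5.50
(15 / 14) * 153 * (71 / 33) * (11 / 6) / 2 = 18105 / 56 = 323.30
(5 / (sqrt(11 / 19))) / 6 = 5 * sqrt(209) / 66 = 1.10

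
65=65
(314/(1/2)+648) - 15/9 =3823/3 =1274.33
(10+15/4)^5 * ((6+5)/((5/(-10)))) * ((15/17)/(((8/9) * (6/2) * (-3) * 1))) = 83041921875/69632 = 1192582.75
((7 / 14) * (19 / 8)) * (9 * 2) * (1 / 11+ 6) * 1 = 11457 / 88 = 130.19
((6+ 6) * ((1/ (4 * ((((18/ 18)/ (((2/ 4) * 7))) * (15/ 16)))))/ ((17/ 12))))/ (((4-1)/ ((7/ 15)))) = 1568/ 1275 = 1.23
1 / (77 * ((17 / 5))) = 5 / 1309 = 0.00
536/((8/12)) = 804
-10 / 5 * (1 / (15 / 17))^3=-9826 / 3375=-2.91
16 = 16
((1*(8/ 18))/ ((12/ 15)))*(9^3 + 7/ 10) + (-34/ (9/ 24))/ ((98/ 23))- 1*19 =322027/ 882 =365.11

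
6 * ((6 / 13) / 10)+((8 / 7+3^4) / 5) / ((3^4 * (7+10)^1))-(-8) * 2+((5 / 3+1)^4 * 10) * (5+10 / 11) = 2300658323 / 765765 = 3004.39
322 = 322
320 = 320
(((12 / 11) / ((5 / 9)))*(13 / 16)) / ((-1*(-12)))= 117 / 880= 0.13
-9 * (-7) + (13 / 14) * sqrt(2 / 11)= 13 * sqrt(22) / 154 + 63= 63.40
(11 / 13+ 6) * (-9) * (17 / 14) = -13617 / 182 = -74.82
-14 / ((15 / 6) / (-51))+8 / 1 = 1468 / 5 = 293.60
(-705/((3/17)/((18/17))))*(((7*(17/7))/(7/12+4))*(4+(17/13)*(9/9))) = -11908296/143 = -83274.80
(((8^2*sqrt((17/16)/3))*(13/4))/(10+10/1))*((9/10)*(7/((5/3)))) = 819*sqrt(51)/250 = 23.40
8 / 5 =1.60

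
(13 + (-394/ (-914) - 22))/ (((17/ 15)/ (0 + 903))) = -6827.42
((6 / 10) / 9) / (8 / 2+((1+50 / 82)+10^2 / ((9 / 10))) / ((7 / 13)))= 123 / 393610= 0.00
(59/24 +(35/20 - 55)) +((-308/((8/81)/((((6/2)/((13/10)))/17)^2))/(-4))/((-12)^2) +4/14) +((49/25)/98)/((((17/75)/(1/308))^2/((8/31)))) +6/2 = -47.41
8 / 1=8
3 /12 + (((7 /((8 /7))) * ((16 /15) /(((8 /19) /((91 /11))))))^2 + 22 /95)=136379294719 /8276400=16478.09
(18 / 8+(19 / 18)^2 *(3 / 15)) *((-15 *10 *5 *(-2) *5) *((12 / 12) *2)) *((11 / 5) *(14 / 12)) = 7711550 / 81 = 95204.32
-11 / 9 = -1.22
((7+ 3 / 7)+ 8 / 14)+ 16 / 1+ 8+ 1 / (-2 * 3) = 31.83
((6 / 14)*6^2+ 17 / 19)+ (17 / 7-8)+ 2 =1696 / 133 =12.75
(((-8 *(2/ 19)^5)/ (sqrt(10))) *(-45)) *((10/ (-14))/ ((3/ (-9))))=17280 *sqrt(10)/ 17332693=0.00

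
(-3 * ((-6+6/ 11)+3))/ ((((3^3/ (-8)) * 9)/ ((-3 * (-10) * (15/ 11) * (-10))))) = 12000/ 121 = 99.17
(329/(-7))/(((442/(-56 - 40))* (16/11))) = 1551/221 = 7.02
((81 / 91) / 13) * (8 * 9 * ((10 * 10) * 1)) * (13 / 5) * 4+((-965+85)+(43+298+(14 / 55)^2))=1262988611 / 275275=4588.10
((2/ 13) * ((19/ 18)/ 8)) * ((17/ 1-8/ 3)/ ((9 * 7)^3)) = 817/ 702131976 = 0.00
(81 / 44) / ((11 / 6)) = 243 / 242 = 1.00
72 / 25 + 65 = 1697 / 25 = 67.88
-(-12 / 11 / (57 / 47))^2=-35344 / 43681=-0.81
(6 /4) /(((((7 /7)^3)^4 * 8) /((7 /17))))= 21 /272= 0.08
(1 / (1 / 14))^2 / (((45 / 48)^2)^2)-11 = 12288181 / 50625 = 242.73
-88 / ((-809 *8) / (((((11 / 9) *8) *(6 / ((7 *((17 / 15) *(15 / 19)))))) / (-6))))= -18392 / 866439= -0.02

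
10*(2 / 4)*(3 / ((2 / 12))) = 90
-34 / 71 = -0.48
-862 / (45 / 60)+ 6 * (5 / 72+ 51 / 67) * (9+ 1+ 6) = -214988 / 201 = -1069.59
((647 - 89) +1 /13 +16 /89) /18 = 71767 /2314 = 31.01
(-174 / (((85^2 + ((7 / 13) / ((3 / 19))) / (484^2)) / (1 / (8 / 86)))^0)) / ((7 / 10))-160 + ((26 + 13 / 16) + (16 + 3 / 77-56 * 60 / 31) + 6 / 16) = -18092775 / 38192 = -473.73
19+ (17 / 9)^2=1828 / 81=22.57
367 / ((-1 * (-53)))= 367 / 53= 6.92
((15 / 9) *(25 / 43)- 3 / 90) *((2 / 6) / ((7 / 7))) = 1207 / 3870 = 0.31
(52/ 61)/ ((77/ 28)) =208/ 671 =0.31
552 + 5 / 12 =6629 / 12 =552.42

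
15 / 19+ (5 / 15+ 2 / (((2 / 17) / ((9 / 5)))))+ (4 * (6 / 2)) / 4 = 9896 / 285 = 34.72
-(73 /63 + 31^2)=-60616 /63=-962.16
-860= -860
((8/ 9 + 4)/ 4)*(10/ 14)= 55/ 63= 0.87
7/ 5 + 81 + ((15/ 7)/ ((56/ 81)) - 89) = -6861/ 1960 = -3.50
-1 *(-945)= 945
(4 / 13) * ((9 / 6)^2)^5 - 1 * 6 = 11.74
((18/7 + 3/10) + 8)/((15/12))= 1522/175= 8.70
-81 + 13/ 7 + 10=-484/ 7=-69.14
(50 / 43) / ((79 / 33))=1650 / 3397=0.49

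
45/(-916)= -45/916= -0.05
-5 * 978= -4890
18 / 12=3 / 2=1.50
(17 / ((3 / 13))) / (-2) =-221 / 6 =-36.83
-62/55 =-1.13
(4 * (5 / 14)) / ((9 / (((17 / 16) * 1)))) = 85 / 504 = 0.17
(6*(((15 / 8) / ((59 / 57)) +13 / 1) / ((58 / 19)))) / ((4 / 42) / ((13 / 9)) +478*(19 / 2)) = 0.01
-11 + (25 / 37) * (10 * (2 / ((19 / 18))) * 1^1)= 1267 / 703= 1.80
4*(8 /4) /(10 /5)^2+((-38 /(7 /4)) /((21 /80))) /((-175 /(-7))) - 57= -42857 /735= -58.31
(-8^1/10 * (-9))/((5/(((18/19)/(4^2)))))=81/950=0.09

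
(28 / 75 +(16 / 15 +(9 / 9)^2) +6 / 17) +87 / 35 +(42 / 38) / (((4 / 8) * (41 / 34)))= 16481716 / 2317525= 7.11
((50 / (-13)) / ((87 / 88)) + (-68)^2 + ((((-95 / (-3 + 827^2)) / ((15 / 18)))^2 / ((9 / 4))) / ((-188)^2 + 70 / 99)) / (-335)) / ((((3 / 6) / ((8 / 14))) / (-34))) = -97412888250571275560624164064 / 542616848231436440854665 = -179524.26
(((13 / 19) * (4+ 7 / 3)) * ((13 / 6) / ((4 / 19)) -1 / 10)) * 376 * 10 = 1494506 / 9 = 166056.22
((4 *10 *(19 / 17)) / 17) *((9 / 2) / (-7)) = -3420 / 2023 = -1.69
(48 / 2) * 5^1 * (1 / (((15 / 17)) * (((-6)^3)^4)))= 17 / 272097792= 0.00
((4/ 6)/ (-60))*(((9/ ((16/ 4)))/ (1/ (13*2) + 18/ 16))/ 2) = -13/ 1210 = -0.01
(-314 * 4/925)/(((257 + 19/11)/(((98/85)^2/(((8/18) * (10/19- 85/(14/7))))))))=515677176/1378962596875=0.00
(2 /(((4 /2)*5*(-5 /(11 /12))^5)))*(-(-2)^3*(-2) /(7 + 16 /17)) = 2737867 /32805000000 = 0.00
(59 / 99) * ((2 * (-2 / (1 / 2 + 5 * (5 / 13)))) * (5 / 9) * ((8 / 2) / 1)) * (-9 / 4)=30680 / 6237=4.92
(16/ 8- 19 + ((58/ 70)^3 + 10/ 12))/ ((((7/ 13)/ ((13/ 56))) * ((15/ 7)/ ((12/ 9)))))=-678119429/ 162067500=-4.18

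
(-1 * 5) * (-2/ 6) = 5/ 3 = 1.67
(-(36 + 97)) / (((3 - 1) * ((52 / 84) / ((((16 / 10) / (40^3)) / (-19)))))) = 147 / 1040000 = 0.00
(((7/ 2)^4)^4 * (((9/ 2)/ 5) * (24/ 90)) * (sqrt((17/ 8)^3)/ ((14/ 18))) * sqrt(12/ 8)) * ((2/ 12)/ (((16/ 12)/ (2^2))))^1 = 2179130733063837 * sqrt(51)/ 52428800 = 296823619.21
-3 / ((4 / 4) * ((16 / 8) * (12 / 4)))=-1 / 2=-0.50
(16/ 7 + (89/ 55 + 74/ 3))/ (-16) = -32999/ 18480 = -1.79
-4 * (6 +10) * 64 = -4096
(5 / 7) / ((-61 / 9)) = -45 / 427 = -0.11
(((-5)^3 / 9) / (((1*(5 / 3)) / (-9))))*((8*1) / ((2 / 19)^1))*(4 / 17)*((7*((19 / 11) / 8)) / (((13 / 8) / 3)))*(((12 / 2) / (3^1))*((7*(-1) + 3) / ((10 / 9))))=-65499840 / 2431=-26943.58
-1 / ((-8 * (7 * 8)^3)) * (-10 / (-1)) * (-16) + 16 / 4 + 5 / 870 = 15300109 / 3819648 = 4.01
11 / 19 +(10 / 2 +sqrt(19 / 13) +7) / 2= sqrt(247) / 26 +125 / 19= 7.18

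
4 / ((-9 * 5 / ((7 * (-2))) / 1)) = 56 / 45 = 1.24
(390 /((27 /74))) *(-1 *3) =-9620 /3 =-3206.67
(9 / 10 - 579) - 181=-7591 / 10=-759.10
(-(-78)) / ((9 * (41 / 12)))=104 / 41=2.54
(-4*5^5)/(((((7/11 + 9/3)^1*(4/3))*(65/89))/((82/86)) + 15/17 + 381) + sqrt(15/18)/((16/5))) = -32.39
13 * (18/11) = 234/11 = 21.27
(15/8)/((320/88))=33/64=0.52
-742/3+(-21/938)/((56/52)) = -1392109/5628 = -247.35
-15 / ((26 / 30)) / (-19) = 225 / 247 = 0.91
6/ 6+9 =10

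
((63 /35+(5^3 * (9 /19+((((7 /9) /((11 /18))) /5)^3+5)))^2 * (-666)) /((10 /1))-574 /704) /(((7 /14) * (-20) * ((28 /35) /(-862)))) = -6916677677325756639611 /2046507267200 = -3379747430.26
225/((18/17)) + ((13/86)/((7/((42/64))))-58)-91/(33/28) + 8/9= 21302965/272448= 78.19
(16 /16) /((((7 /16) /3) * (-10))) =-24 /35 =-0.69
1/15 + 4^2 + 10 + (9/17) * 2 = 6917/255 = 27.13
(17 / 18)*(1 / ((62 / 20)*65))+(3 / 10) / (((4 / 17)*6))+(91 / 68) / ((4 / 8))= 14273603 / 4932720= 2.89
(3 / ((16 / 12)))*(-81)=-729 / 4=-182.25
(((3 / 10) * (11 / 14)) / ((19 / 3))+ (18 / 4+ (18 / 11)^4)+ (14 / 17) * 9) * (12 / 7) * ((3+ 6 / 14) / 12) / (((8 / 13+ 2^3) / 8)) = 493663176747 / 56772161215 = 8.70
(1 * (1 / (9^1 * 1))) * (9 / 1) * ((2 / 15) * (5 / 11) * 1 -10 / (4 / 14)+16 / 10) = -5501 / 165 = -33.34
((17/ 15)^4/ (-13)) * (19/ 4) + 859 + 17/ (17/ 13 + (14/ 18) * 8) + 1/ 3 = 1996831779481/ 2319232500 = 860.99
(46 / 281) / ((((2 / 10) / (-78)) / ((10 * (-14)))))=2511600 / 281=8938.08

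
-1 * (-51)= 51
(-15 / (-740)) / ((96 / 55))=55 / 4736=0.01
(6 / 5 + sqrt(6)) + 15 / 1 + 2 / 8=sqrt(6) + 329 / 20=18.90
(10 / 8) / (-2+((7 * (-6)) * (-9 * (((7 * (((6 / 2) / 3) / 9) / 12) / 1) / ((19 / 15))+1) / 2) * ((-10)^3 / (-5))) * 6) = 95 / 18118648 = 0.00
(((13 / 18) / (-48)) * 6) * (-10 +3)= 91 / 144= 0.63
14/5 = 2.80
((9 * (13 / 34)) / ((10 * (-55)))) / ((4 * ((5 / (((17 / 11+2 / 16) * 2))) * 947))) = -0.00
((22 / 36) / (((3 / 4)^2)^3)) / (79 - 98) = -22528 / 124659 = -0.18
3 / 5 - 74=-73.40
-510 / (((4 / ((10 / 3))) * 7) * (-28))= 425 / 196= 2.17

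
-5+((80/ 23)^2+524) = 280951/ 529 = 531.10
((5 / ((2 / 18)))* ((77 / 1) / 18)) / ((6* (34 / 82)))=15785 / 204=77.38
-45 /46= -0.98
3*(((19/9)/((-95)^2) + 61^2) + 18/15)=11166.60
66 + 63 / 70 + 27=939 / 10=93.90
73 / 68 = 1.07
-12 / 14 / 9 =-2 / 21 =-0.10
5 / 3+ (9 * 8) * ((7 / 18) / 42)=7 / 3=2.33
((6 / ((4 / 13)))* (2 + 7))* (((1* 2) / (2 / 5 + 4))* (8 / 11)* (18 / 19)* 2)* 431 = 108922320 / 2299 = 47378.13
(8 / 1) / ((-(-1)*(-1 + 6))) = 8 / 5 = 1.60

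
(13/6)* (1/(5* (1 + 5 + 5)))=13/330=0.04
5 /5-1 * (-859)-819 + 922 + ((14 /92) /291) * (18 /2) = 4296927 /4462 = 963.00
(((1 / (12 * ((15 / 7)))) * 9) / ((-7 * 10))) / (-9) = 1 / 1800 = 0.00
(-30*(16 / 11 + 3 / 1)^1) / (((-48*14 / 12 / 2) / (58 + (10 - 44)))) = 1260 / 11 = 114.55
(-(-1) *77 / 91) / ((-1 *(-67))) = 11 / 871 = 0.01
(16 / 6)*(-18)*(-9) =432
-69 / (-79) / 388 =69 / 30652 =0.00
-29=-29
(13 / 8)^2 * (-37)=-6253 / 64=-97.70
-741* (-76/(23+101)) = 14079/31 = 454.16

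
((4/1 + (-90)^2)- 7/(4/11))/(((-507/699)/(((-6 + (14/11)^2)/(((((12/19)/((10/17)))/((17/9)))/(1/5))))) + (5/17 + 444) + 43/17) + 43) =644957212265/39112991104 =16.49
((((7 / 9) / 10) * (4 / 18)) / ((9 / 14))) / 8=49 / 14580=0.00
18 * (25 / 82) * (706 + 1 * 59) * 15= 2581875 / 41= 62972.56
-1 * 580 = -580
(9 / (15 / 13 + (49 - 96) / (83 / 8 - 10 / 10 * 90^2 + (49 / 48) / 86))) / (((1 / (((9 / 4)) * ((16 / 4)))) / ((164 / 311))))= 36.83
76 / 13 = 5.85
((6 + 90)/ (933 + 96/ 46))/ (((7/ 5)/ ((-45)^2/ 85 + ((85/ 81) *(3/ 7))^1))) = 287003200/ 161237979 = 1.78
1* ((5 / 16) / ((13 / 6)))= 15 / 104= 0.14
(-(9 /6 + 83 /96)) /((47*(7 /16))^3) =-29056 /106833867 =-0.00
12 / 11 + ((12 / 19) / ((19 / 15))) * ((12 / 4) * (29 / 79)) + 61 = 19650737 / 313709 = 62.64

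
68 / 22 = 34 / 11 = 3.09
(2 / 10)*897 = 179.40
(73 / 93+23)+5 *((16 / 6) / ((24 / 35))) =12061 / 279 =43.23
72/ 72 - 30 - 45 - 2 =-76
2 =2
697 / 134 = 5.20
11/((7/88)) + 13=1059/7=151.29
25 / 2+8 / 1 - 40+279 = 519 / 2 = 259.50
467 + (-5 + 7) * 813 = 2093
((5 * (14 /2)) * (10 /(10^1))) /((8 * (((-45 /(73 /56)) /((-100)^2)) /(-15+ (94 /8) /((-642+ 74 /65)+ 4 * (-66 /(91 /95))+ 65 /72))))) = 145706403125 /7658004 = 19026.68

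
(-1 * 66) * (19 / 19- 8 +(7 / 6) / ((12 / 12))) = 385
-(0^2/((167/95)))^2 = 0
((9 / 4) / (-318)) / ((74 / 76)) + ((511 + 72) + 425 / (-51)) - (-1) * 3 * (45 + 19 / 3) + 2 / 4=17158579 / 23532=729.16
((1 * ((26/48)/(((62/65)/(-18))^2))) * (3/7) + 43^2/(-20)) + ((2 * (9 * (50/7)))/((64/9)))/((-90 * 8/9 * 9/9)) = -86164297/8610560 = -10.01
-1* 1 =-1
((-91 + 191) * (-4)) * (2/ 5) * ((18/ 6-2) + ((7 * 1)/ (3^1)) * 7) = -8320/ 3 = -2773.33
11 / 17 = 0.65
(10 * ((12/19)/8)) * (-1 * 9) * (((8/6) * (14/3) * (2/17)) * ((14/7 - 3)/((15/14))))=1568/323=4.85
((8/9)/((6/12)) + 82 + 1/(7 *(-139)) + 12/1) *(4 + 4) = 6709736/8757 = 766.21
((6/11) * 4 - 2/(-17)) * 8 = 3440/187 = 18.40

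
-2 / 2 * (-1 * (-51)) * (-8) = 408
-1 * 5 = -5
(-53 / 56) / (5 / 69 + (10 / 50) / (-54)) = -164565 / 11956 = -13.76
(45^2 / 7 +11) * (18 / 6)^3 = 56754 / 7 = 8107.71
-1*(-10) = 10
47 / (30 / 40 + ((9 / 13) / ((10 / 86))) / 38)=232180 / 4479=51.84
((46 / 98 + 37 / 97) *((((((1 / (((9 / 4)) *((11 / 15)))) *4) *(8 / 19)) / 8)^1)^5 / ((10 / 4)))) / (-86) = -883425280000 / 6601653400666960251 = -0.00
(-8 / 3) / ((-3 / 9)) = 8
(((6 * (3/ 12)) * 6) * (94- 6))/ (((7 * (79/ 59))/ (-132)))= -6168096/ 553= -11153.88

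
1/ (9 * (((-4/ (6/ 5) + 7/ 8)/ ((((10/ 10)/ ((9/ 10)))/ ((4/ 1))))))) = -20/ 1593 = -0.01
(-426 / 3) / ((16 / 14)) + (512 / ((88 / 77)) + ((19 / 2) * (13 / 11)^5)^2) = 803.43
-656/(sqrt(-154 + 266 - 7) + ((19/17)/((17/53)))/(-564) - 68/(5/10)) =17428408586496* sqrt(105)/488651143700689 + 2370371241617088/488651143700689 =5.22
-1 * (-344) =344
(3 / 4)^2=0.56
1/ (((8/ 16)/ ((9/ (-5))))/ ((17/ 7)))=-306/ 35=-8.74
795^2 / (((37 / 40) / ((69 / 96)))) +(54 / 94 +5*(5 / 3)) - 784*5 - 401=10158300635 / 20868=486788.41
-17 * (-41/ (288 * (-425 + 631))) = 697/ 59328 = 0.01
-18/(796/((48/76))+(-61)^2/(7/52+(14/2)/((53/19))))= -131166/19439125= -0.01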